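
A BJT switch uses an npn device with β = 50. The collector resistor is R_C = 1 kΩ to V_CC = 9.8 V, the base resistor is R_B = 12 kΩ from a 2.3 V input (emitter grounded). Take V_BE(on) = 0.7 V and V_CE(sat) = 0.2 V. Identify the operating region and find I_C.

Assume active. Base-emitter loop: I_B = (V_BB − V_BE)/R_B = (2.3 − 0.7)/12 = 0.133 mA.
I_C = β·I_B = 50×0.133 = 6.67 mA.
V_CE = V_CC − I_C·R_C = 9.8 − 6.67×1 = 3.13 V > V_CE(sat), so the active-region assumption holds.

active; I_C ≈ 6.7 mA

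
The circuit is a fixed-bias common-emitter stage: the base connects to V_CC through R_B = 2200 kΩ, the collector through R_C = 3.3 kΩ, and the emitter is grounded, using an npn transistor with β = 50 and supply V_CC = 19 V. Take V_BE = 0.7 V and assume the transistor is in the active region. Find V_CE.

Base loop: V_CC = I_B·R_B + V_BE, so I_B = (19 − 0.7)/2200 kΩ = 0.00832 mA.
In the active region I_C = β·I_B = 50 × 0.00832 = 0.416 mA.
Collector loop: V_CE = V_CC − I_C·R_C = 19 − 0.416×3.3 = 17.6 V.
Since V_CE = 17.6 V > V_CE(sat) ≈ 0.2 V, the transistor is in the active region as assumed.

V_CE ≈ 18 V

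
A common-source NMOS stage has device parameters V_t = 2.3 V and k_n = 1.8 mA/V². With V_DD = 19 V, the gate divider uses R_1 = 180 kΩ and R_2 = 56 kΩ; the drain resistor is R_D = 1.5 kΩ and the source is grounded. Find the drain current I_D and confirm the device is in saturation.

I_D ≈ 4.4 mA

V_G = V_DD·R_2/(R_1+R_2) = 19×56/236 = 4.51 V. With the source grounded, V_GS = V_G = 4.51 V.
Assume saturation: I_D = (k_n/2)(V_GS − V_t)² = (1.8/2)×(4.51 − 2.3)² = 0.9×2.21² = 4.39 mA.
V_DS = V_DD − I_D·R_D = 19 − 4.39×1.5 = 12.4 V.
Saturation requires V_DS ≥ V_GS − V_t = 2.21 V; 12.4 ≥ 2.21 ✓.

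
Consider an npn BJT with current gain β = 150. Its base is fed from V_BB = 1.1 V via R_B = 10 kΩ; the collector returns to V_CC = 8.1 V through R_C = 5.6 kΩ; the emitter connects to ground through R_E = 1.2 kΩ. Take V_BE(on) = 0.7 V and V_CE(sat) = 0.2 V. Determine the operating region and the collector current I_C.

Assume active. Base-emitter loop: I_B = (V_BB − V_BE)/(R_B + (β+1)R_E) = (1.1 − 0.7)/(10 + 151×1.2) = 0.00209 mA.
I_C = β·I_B = 150×0.00209 = 0.314 mA.
V_CE = V_CC − I_C·R_C − I_E·R_E = 8.1 − 0.314×5.6 − 0.316×1.2 = 5.96 V > V_CE(sat), so the active-region assumption holds.

active; I_C ≈ 0.31 mA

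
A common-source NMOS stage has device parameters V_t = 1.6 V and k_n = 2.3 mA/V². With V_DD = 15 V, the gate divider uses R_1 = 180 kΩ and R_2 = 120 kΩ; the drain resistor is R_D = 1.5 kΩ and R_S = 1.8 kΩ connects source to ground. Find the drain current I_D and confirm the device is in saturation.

V_G = V_DD·R_2/(R_1+R_2) = 15×120/300 = 6 V.
Assume saturation: I_D = (k_n/2)(V_GS − V_t)² with V_GS = V_G − I_D·R_S = 6 − 1.8·I_D.
Substituting gives 3.73·I_D² − 19.2·I_D + 22.3 = 0, with roots I_D = 1.76 or 3.4 mA.
The root I_D = 3.4 mA gives V_GS = -0.119 V ≤ V_t, so take I_D = 1.76 mA.
Then V_GS = 2.84 V and V_DS = V_DD − I_D(R_D+R_S) = 15 − 1.76×3.3 = 9.2 V.
Saturation requires V_DS ≥ V_GS − V_t = 1.24 V; 9.2 ≥ 1.24 ✓.

I_D ≈ 1.8 mA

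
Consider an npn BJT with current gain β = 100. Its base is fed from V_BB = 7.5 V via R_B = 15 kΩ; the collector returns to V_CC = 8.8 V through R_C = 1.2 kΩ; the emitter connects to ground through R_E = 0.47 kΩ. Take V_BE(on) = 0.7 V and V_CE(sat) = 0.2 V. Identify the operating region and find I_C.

Assume active: I_B = (7.5 − 0.7)/(15 + 101×0.47) = 0.109 mA, I_C = β·I_B = 10.9 mA.
Then V_CE = 8.8 − 10.9×1.2 − 11×0.47 = -9.43 V < 0.2 V — the active assumption fails.
Re-solve with V_CE = 0.2 V. KCL at the emitter: V_E/R_E = (V_BB−0.7−V_E)/R_B + (V_CC−0.2−V_E)/R_C, giving V_E = 2.52 V.
I_C = (V_CC − 0.2 − V_E)/R_C = (8.6 − 2.52)/1.2 = 5.07 mA.
Check: I_B = (6.8 − 2.52)/15 = 0.286 mA, and β·I_B = 28.6 mA > I_C, confirming saturation.

saturation; I_C ≈ 5.1 mA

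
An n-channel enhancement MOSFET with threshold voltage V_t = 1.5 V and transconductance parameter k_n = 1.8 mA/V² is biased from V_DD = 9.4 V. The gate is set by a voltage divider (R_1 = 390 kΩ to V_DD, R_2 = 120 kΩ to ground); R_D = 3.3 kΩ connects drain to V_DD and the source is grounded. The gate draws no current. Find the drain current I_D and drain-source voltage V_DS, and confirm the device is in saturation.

V_G = V_DD·R_2/(R_1+R_2) = 9.4×120/510 = 2.21 V. With the source grounded, V_GS = V_G = 2.21 V.
Assume saturation: I_D = (k_n/2)(V_GS − V_t)² = (1.8/2)×(2.21 − 1.5)² = 0.9×0.712² = 0.456 mA.
V_DS = V_DD − I_D·R_D = 9.4 − 0.456×3.3 = 7.9 V.
Saturation requires V_DS ≥ V_GS − V_t = 0.712 V; 7.9 ≥ 0.712 ✓.

I_D ≈ 0.46 mA, V_DS ≈ 7.9 V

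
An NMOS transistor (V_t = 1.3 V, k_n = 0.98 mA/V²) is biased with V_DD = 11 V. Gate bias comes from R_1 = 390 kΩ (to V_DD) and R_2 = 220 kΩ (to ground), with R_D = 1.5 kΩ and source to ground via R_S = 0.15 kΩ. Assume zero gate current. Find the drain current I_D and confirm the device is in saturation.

V_G = V_DD·R_2/(R_1+R_2) = 11×220/610 = 3.97 V.
Assume saturation: I_D = (k_n/2)(V_GS − V_t)² with V_GS = V_G − I_D·R_S = 3.97 − 0.15·I_D.
Substituting gives 0.011·I_D² − 1.39·I_D + 3.49 = 0, with roots I_D = 2.56 or 124 mA.
The root I_D = 124 mA gives V_GS = -14.6 V ≤ V_t, so take I_D = 2.56 mA.
Then V_GS = 3.58 V and V_DS = V_DD − I_D(R_D+R_S) = 11 − 2.56×1.65 = 6.78 V.
Saturation requires V_DS ≥ V_GS − V_t = 2.28 V; 6.78 ≥ 2.28 ✓.

I_D ≈ 2.6 mA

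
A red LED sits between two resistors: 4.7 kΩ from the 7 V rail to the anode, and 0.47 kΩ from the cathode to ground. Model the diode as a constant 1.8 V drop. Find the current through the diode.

I ≈ 1 mA

The two resistors are in series with the diode, so KVL gives 7 = I·4.7 + 1.8 + I·0.47.
I = (7 − 1.8) / (4.7 + 0.47) kΩ = 5.2 / 5.17 = 1.01 mA.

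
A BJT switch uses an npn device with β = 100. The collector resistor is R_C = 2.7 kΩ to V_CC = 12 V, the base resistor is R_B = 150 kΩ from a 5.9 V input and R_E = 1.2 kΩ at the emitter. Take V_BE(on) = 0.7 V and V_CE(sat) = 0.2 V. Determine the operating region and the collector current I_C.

active; I_C ≈ 1.9 mA

Assume active. Base-emitter loop: I_B = (V_BB − V_BE)/(R_B + (β+1)R_E) = (5.9 − 0.7)/(150 + 101×1.2) = 0.0192 mA.
I_C = β·I_B = 100×0.0192 = 1.92 mA.
V_CE = V_CC − I_C·R_C − I_E·R_E = 12 − 1.92×2.7 − 1.94×1.2 = 4.5 V > V_CE(sat), so the active-region assumption holds.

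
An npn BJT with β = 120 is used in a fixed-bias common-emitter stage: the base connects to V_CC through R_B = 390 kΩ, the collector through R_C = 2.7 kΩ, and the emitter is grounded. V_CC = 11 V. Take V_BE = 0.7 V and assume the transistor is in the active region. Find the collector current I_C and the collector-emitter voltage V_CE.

Base loop: V_CC = I_B·R_B + V_BE, so I_B = (11 − 0.7)/390 kΩ = 0.0264 mA.
In the active region I_C = β·I_B = 120 × 0.0264 = 3.17 mA.
Collector loop: V_CE = V_CC − I_C·R_C = 11 − 3.17×2.7 = 2.44 V.
Since V_CE = 2.44 V > V_CE(sat) ≈ 0.2 V, the transistor is in the active region as assumed.

I_C ≈ 3.2 mA, V_CE ≈ 2.4 V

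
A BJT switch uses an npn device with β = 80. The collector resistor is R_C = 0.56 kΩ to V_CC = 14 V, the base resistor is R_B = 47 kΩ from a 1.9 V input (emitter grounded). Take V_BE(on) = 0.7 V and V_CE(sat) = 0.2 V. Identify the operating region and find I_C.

Assume active. Base-emitter loop: I_B = (V_BB − V_BE)/R_B = (1.9 − 0.7)/47 = 0.0255 mA.
I_C = β·I_B = 80×0.0255 = 2.04 mA.
V_CE = V_CC − I_C·R_C = 14 − 2.04×0.56 = 12.9 V > V_CE(sat), so the active-region assumption holds.

active; I_C ≈ 2 mA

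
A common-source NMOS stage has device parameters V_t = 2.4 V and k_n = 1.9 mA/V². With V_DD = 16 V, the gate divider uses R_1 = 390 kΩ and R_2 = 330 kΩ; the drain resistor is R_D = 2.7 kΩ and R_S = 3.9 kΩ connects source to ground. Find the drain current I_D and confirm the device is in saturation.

I_D ≈ 1 mA

V_G = V_DD·R_2/(R_1+R_2) = 16×330/720 = 7.33 V.
Assume saturation: I_D = (k_n/2)(V_GS − V_t)² with V_GS = V_G − I_D·R_S = 7.33 − 3.9·I_D.
Substituting gives 14.4·I_D² − 37.6·I_D + 23.1 = 0, with roots I_D = 1 or 1.6 mA.
The root I_D = 1.6 mA gives V_GS = 1.1 V ≤ V_t, so take I_D = 1 mA.
Then V_GS = 3.43 V and V_DS = V_DD − I_D(R_D+R_S) = 16 − 1×6.6 = 9.39 V.
Saturation requires V_DS ≥ V_GS − V_t = 1.03 V; 9.39 ≥ 1.03 ✓.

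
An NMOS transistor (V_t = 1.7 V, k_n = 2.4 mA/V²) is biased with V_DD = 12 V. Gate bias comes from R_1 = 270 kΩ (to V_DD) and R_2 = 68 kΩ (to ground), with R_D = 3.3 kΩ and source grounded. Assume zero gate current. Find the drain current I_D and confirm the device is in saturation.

V_G = V_DD·R_2/(R_1+R_2) = 12×68/338 = 2.41 V. With the source grounded, V_GS = V_G = 2.41 V.
Assume saturation: I_D = (k_n/2)(V_GS − V_t)² = (2.4/2)×(2.41 − 1.7)² = 1.2×0.714² = 0.612 mA.
V_DS = V_DD − I_D·R_D = 12 − 0.612×3.3 = 9.98 V.
Saturation requires V_DS ≥ V_GS − V_t = 0.714 V; 9.98 ≥ 0.714 ✓.

I_D ≈ 0.61 mA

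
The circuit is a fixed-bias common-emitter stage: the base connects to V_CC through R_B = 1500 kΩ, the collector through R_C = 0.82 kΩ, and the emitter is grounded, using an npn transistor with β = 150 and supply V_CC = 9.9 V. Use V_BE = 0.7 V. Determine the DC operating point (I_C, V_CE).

I_C ≈ 0.92 mA, V_CE ≈ 9.1 V

Base loop: V_CC = I_B·R_B + V_BE, so I_B = (9.9 − 0.7)/1500 kΩ = 0.00613 mA.
In the active region I_C = β·I_B = 150 × 0.00613 = 0.92 mA.
Collector loop: V_CE = V_CC − I_C·R_C = 9.9 − 0.92×0.82 = 9.15 V.
Since V_CE = 9.15 V > V_CE(sat) ≈ 0.2 V, the transistor is in the active region as assumed.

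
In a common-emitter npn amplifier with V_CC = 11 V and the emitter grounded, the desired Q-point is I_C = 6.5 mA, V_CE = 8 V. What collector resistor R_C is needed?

R_C ≈ 0.46 kΩ

Collector loop: V_CC = I_C·R_C + V_CE.
R_C = (V_CC − V_CE)/I_C = (11 − 8)/6.5 = 0.462 kΩ.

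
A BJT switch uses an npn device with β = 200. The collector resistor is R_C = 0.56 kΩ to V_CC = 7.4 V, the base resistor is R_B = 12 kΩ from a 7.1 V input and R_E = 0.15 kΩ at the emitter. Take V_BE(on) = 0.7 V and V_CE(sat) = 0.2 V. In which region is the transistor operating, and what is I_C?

Assume active: I_B = (7.1 − 0.7)/(12 + 201×0.15) = 0.152 mA, I_C = β·I_B = 30.4 mA.
Then V_CE = 7.4 − 30.4×0.56 − 30.5×0.15 = -14.2 V < 0.2 V — the active assumption fails.
Re-solve with V_CE = 0.2 V. KCL at the emitter: V_E/R_E = (V_BB−0.7−V_E)/R_B + (V_CC−0.2−V_E)/R_C, giving V_E = 1.57 V.
I_C = (V_CC − 0.2 − V_E)/R_C = (7.2 − 1.57)/0.56 = 10.1 mA.
Check: I_B = (6.4 − 1.57)/12 = 0.403 mA, and β·I_B = 80.5 mA > I_C, confirming saturation.

saturation; I_C ≈ 10 mA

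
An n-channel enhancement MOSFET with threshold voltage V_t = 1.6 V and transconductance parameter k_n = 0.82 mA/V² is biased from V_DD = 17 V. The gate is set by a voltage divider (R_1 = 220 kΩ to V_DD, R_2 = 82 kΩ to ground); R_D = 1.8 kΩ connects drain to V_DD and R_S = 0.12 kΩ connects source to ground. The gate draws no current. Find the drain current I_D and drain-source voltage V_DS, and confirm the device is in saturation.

V_G = V_DD·R_2/(R_1+R_2) = 17×82/302 = 4.62 V.
Assume saturation: I_D = (k_n/2)(V_GS − V_t)² with V_GS = V_G − I_D·R_S = 4.62 − 0.12·I_D.
Substituting gives 0.0059·I_D² − 1.3·I_D + 3.73 = 0, with roots I_D = 2.91 or 217 mA.
The root I_D = 217 mA gives V_GS = -21.4 V ≤ V_t, so take I_D = 2.91 mA.
Then V_GS = 4.27 V and V_DS = V_DD − I_D(R_D+R_S) = 17 − 2.91×1.92 = 11.4 V.
Saturation requires V_DS ≥ V_GS − V_t = 2.67 V; 11.4 ≥ 2.67 ✓.

I_D ≈ 2.9 mA, V_DS ≈ 11 V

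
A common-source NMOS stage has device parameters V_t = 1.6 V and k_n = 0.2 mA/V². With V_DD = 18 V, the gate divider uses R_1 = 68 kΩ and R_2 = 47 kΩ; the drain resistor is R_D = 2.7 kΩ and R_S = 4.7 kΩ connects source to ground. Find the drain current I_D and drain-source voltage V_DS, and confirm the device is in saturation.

V_G = V_DD·R_2/(R_1+R_2) = 18×47/115 = 7.36 V.
Assume saturation: I_D = (k_n/2)(V_GS − V_t)² with V_GS = V_G − I_D·R_S = 7.36 − 4.7·I_D.
Substituting gives 2.21·I_D² − 6.41·I_D + 3.31 = 0, with roots I_D = 0.673 or 2.23 mA.
The root I_D = 2.23 mA gives V_GS = -3.12 V ≤ V_t, so take I_D = 0.673 mA.
Then V_GS = 4.19 V and V_DS = V_DD − I_D(R_D+R_S) = 18 − 0.673×7.4 = 13 V.
Saturation requires V_DS ≥ V_GS − V_t = 2.59 V; 13 ≥ 2.59 ✓.

I_D ≈ 0.67 mA, V_DS ≈ 13 V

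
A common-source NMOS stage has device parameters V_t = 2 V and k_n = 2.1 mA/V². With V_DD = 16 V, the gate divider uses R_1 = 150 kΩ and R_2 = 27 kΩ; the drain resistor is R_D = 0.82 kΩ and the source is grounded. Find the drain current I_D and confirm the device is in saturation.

I_D ≈ 0.2 mA

V_G = V_DD·R_2/(R_1+R_2) = 16×27/177 = 2.44 V. With the source grounded, V_GS = V_G = 2.44 V.
Assume saturation: I_D = (k_n/2)(V_GS − V_t)² = (2.1/2)×(2.44 − 2)² = 1.05×0.441² = 0.204 mA.
V_DS = V_DD − I_D·R_D = 16 − 0.204×0.82 = 15.8 V.
Saturation requires V_DS ≥ V_GS − V_t = 0.441 V; 15.8 ≥ 0.441 ✓.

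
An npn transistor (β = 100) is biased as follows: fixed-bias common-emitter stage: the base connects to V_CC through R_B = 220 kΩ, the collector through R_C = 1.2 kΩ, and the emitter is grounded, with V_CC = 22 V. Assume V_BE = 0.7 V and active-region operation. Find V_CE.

Base loop: V_CC = I_B·R_B + V_BE, so I_B = (22 − 0.7)/220 kΩ = 0.0968 mA.
In the active region I_C = β·I_B = 100 × 0.0968 = 9.68 mA.
Collector loop: V_CE = V_CC − I_C·R_C = 22 − 9.68×1.2 = 10.4 V.
Since V_CE = 10.4 V > V_CE(sat) ≈ 0.2 V, the transistor is in the active region as assumed.

V_CE ≈ 10 V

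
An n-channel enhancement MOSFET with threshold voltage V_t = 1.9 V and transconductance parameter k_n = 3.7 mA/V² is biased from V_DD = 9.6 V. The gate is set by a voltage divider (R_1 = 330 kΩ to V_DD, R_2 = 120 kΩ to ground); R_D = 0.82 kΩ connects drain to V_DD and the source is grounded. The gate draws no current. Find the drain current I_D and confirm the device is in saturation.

V_G = V_DD·R_2/(R_1+R_2) = 9.6×120/450 = 2.56 V. With the source grounded, V_GS = V_G = 2.56 V.
Assume saturation: I_D = (k_n/2)(V_GS − V_t)² = (3.7/2)×(2.56 − 1.9)² = 1.85×0.66² = 0.806 mA.
V_DS = V_DD − I_D·R_D = 9.6 − 0.806×0.82 = 8.94 V.
Saturation requires V_DS ≥ V_GS − V_t = 0.66 V; 8.94 ≥ 0.66 ✓.

I_D ≈ 0.81 mA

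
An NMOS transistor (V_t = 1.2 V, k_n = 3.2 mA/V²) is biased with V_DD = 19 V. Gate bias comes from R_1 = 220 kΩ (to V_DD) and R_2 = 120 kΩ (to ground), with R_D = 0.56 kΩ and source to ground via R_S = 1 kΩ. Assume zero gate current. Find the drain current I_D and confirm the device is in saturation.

V_G = V_DD·R_2/(R_1+R_2) = 19×120/340 = 6.71 V.
Assume saturation: I_D = (k_n/2)(V_GS − V_t)² with V_GS = V_G − I_D·R_S = 6.71 − 1·I_D.
Substituting gives 1.6·I_D² − 18.6·I_D + 48.5 = 0, with roots I_D = 3.94 or 7.7 mA.
The root I_D = 7.7 mA gives V_GS = -0.994 V ≤ V_t, so take I_D = 3.94 mA.
Then V_GS = 2.77 V and V_DS = V_DD − I_D(R_D+R_S) = 19 − 3.94×1.56 = 12.9 V.
Saturation requires V_DS ≥ V_GS − V_t = 1.57 V; 12.9 ≥ 1.57 ✓.

I_D ≈ 3.9 mA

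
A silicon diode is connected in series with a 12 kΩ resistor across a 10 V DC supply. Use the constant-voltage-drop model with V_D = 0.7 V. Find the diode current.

I ≈ 0.78 mA

KVL around the loop: 10 = V_D + I·R = 0.7 + I × 12 kΩ.
So I = (10 − 0.7) / 12 kΩ = 9.3 / 12 = 0.775 mA.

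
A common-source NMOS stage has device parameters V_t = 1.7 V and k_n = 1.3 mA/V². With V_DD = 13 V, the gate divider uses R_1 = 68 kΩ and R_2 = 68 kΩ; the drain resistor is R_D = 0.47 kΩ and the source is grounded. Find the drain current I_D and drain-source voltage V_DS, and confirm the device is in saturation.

I_D ≈ 15 mA, V_DS ≈ 6 V

V_G = V_DD·R_2/(R_1+R_2) = 13×68/136 = 6.5 V. With the source grounded, V_GS = V_G = 6.5 V.
Assume saturation: I_D = (k_n/2)(V_GS − V_t)² = (1.3/2)×(6.5 − 1.7)² = 0.65×4.8² = 15 mA.
V_DS = V_DD − I_D·R_D = 13 − 15×0.47 = 5.96 V.
Saturation requires V_DS ≥ V_GS − V_t = 4.8 V; 5.96 ≥ 4.8 ✓.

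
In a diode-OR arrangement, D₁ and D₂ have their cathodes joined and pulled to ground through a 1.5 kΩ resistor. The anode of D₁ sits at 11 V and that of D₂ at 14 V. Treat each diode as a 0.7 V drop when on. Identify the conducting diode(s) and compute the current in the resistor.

Assume both conduct. Then node N would need to be at both 11−0.7 = 10.3 V and 14−0.7 = 13.3 V, which is impossible.
Assume only D₂ conducts: V_N = 14 − 0.7 = 13.3 V, so I_R = 13.3/1.5 = 8.87 mA.
Check D₁: its anode-to-cathode voltage is 11 − 13.3 = -2.3 V < 0.7 V, so it is off. The assumption is consistent.

Only D₂ conducts; I_R ≈ 8.9 mA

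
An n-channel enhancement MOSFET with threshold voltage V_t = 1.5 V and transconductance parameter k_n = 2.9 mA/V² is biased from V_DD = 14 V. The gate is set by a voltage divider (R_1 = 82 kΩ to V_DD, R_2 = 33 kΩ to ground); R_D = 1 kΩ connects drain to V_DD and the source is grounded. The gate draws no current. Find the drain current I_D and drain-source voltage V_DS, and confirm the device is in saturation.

I_D ≈ 9.2 mA, V_DS ≈ 4.8 V

V_G = V_DD·R_2/(R_1+R_2) = 14×33/115 = 4.02 V. With the source grounded, V_GS = V_G = 4.02 V.
Assume saturation: I_D = (k_n/2)(V_GS − V_t)² = (2.9/2)×(4.02 − 1.5)² = 1.45×2.52² = 9.19 mA.
V_DS = V_DD − I_D·R_D = 14 − 9.19×1 = 4.81 V.
Saturation requires V_DS ≥ V_GS − V_t = 2.52 V; 4.81 ≥ 2.52 ✓.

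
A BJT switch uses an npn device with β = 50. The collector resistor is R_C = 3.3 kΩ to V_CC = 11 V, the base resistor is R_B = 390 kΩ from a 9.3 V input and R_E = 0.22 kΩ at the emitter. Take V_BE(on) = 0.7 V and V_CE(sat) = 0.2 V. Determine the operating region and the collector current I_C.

active; I_C ≈ 1.1 mA

Assume active. Base-emitter loop: I_B = (V_BB − V_BE)/(R_B + (β+1)R_E) = (9.3 − 0.7)/(390 + 51×0.22) = 0.0214 mA.
I_C = β·I_B = 50×0.0214 = 1.07 mA.
V_CE = V_CC − I_C·R_C − I_E·R_E = 11 − 1.07×3.3 − 1.09×0.22 = 7.22 V > V_CE(sat), so the active-region assumption holds.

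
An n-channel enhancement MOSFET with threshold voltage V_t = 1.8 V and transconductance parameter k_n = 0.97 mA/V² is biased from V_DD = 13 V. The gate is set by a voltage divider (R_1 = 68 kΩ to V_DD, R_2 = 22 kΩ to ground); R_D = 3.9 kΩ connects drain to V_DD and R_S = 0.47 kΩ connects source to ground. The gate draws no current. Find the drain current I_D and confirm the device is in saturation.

V_G = V_DD·R_2/(R_1+R_2) = 13×22/90 = 3.18 V.
Assume saturation: I_D = (k_n/2)(V_GS − V_t)² with V_GS = V_G − I_D·R_S = 3.18 − 0.47·I_D.
Substituting gives 0.107·I_D² − 1.63·I_D + 0.921 = 0, with roots I_D = 0.588 or 14.6 mA.
The root I_D = 14.6 mA gives V_GS = -3.69 V ≤ V_t, so take I_D = 0.588 mA.
Then V_GS = 2.9 V and V_DS = V_DD − I_D(R_D+R_S) = 13 − 0.588×4.37 = 10.4 V.
Saturation requires V_DS ≥ V_GS − V_t = 1.1 V; 10.4 ≥ 1.1 ✓.

I_D ≈ 0.59 mA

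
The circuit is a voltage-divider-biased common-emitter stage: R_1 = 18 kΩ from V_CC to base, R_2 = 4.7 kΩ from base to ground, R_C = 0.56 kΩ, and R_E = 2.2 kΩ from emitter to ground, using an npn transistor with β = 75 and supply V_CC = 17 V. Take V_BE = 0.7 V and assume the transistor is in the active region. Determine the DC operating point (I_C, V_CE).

I_C ≈ 1.2 mA, V_CE ≈ 14 V

Thevenize the base divider: V_Th = V_CC·R_2/(R_1+R_2) = 17×4.7/22.7 = 3.52 V, R_Th = R_1‖R_2 = 3.73 kΩ.
Base-emitter loop: V_Th = I_B·R_Th + V_BE + (β+1)I_B·R_E, so I_B = (3.52 − 0.7) / (3.73 + 76×2.2) = 0.0165 mA.
I_C = β·I_B = 75×0.0165 = 1.24 mA, and I_E = (β+1)I_B = 1.25 mA.
V_CE = V_CC − I_C·R_C − I_E·R_E = 17 − 1.24×0.56 − 1.25×2.2 = 13.5 V.
V_CE = 13.5 V > 0.2 V confirms active-region operation.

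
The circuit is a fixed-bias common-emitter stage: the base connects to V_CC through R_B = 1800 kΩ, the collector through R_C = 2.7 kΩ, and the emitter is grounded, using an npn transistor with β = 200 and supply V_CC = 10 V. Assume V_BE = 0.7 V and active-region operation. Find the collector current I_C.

Base loop: V_CC = I_B·R_B + V_BE, so I_B = (10 − 0.7)/1800 kΩ = 0.00517 mA.
In the active region I_C = β·I_B = 200 × 0.00517 = 1.03 mA.
Collector loop: V_CE = V_CC − I_C·R_C = 10 − 1.03×2.7 = 7.21 V.
Since V_CE = 7.21 V > V_CE(sat) ≈ 0.2 V, the transistor is in the active region as assumed.

I_C ≈ 1 mA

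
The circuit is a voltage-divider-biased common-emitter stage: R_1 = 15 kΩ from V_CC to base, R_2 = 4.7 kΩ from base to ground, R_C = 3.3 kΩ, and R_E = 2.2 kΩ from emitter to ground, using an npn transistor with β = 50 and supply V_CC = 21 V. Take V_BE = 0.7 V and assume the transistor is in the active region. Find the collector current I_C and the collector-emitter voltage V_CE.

Thevenize the base divider: V_Th = V_CC·R_2/(R_1+R_2) = 21×4.7/19.7 = 5.01 V, R_Th = R_1‖R_2 = 3.58 kΩ.
Base-emitter loop: V_Th = I_B·R_Th + V_BE + (β+1)I_B·R_E, so I_B = (5.01 − 0.7) / (3.58 + 51×2.2) = 0.0372 mA.
I_C = β·I_B = 50×0.0372 = 1.86 mA, and I_E = (β+1)I_B = 1.9 mA.
V_CE = V_CC − I_C·R_C − I_E·R_E = 21 − 1.86×3.3 − 1.9×2.2 = 10.7 V.
V_CE = 10.7 V > 0.2 V confirms active-region operation.

I_C ≈ 1.9 mA, V_CE ≈ 11 V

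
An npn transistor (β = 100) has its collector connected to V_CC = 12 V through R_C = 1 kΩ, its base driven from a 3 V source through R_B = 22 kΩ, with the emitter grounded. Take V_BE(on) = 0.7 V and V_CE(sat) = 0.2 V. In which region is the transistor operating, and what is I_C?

active; I_C ≈ 10 mA

Assume active. Base-emitter loop: I_B = (V_BB − V_BE)/R_B = (3 − 0.7)/22 = 0.105 mA.
I_C = β·I_B = 100×0.105 = 10.5 mA.
V_CE = V_CC − I_C·R_C = 12 − 10.5×1 = 1.55 V > V_CE(sat), so the active-region assumption holds.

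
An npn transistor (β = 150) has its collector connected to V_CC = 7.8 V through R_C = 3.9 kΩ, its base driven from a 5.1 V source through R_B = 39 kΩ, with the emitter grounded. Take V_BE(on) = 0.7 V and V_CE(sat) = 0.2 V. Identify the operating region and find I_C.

Assume active: I_B = (5.1 − 0.7)/39 = 0.113 mA, giving I_C = β·I_B = 16.9 mA.
But then V_CE = 7.8 − 16.9×3.9 = -58.2 V < V_CE(sat) = 0.2 V — impossible in the active region.
So the transistor is saturated. With V_CE = 0.2 V, I_C = (V_CC − 0.2)/R_C = 7.6/3.9 = 1.95 mA.
Check: β·I_B = 16.9 mA > I_C = 1.95 mA, confirming saturation.

saturation; I_C ≈ 1.9 mA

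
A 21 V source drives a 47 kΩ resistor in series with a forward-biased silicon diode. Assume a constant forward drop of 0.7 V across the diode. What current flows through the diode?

KVL around the loop: 21 = V_D + I·R = 0.7 + I × 47 kΩ.
So I = (21 − 0.7) / 47 kΩ = 20.3 / 47 = 0.432 mA.

I ≈ 0.43 mA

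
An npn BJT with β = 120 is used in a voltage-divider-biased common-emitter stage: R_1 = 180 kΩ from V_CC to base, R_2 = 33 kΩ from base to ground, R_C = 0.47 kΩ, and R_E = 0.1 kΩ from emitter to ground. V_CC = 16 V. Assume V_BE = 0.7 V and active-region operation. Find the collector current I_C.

Thevenize the base divider: V_Th = V_CC·R_2/(R_1+R_2) = 16×33/213 = 2.48 V, R_Th = R_1‖R_2 = 27.9 kΩ.
Base-emitter loop: V_Th = I_B·R_Th + V_BE + (β+1)I_B·R_E, so I_B = (2.48 − 0.7) / (27.9 + 121×0.1) = 0.0445 mA.
I_C = β·I_B = 120×0.0445 = 5.34 mA, and I_E = (β+1)I_B = 5.38 mA.
V_CE = V_CC − I_C·R_C − I_E·R_E = 16 − 5.34×0.47 − 5.38×0.1 = 13 V.
V_CE = 13 V > 0.2 V confirms active-region operation.

I_C ≈ 5.3 mA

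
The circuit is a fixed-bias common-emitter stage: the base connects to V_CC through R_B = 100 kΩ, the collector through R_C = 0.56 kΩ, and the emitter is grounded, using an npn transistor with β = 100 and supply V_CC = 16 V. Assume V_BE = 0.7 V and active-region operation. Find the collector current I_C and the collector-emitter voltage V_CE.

I_C ≈ 15 mA, V_CE ≈ 7.4 V

Base loop: V_CC = I_B·R_B + V_BE, so I_B = (16 − 0.7)/100 kΩ = 0.153 mA.
In the active region I_C = β·I_B = 100 × 0.153 = 15.3 mA.
Collector loop: V_CE = V_CC − I_C·R_C = 16 − 15.3×0.56 = 7.43 V.
Since V_CE = 7.43 V > V_CE(sat) ≈ 0.2 V, the transistor is in the active region as assumed.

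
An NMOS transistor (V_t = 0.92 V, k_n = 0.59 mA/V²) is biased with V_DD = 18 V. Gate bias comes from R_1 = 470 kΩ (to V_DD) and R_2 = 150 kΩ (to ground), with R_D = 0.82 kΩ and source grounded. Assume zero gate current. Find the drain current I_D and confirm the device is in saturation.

I_D ≈ 3.5 mA

V_G = V_DD·R_2/(R_1+R_2) = 18×150/620 = 4.35 V. With the source grounded, V_GS = V_G = 4.35 V.
Assume saturation: I_D = (k_n/2)(V_GS − V_t)² = (0.59/2)×(4.35 − 0.92)² = 0.295×3.43² = 3.48 mA.
V_DS = V_DD − I_D·R_D = 18 − 3.48×0.82 = 15.1 V.
Saturation requires V_DS ≥ V_GS − V_t = 3.43 V; 15.1 ≥ 3.43 ✓.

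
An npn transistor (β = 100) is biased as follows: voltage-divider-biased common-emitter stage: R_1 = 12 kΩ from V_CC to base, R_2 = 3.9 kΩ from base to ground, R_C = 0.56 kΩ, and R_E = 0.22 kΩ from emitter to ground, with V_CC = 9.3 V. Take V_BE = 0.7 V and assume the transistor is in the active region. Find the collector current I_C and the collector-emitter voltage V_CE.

I_C ≈ 6.3 mA, V_CE ≈ 4.4 V

Thevenize the base divider: V_Th = V_CC·R_2/(R_1+R_2) = 9.3×3.9/15.9 = 2.28 V, R_Th = R_1‖R_2 = 2.94 kΩ.
Base-emitter loop: V_Th = I_B·R_Th + V_BE + (β+1)I_B·R_E, so I_B = (2.28 − 0.7) / (2.94 + 101×0.22) = 0.0628 mA.
I_C = β·I_B = 100×0.0628 = 6.28 mA, and I_E = (β+1)I_B = 6.35 mA.
V_CE = V_CC − I_C·R_C − I_E·R_E = 9.3 − 6.28×0.56 − 6.35×0.22 = 4.39 V.
V_CE = 4.39 V > 0.2 V confirms active-region operation.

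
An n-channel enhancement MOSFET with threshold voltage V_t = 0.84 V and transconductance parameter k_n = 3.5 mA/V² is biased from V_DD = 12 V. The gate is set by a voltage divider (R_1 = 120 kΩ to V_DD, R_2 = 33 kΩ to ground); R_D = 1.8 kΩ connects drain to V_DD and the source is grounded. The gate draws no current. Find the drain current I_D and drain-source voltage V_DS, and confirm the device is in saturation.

I_D ≈ 5.3 mA, V_DS ≈ 2.4 V

V_G = V_DD·R_2/(R_1+R_2) = 12×33/153 = 2.59 V. With the source grounded, V_GS = V_G = 2.59 V.
Assume saturation: I_D = (k_n/2)(V_GS − V_t)² = (3.5/2)×(2.59 − 0.84)² = 1.75×1.75² = 5.35 mA.
V_DS = V_DD − I_D·R_D = 12 − 5.35×1.8 = 2.37 V.
Saturation requires V_DS ≥ V_GS − V_t = 1.75 V; 2.37 ≥ 1.75 ✓.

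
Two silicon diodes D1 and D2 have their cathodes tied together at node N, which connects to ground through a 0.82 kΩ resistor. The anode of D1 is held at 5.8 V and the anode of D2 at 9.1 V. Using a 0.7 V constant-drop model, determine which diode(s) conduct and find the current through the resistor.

Only D2 conducts; I_R ≈ 10 mA

Assume both conduct. Then node N would need to be at both 5.8−0.7 = 5.1 V and 9.1−0.7 = 8.4 V, which is impossible.
Assume only D2 conducts: V_N = 9.1 − 0.7 = 8.4 V, so I_R = 8.4/0.82 = 10.2 mA.
Check D1: its anode-to-cathode voltage is 5.8 − 8.4 = -2.6 V < 0.7 V, so it is off. The assumption is consistent.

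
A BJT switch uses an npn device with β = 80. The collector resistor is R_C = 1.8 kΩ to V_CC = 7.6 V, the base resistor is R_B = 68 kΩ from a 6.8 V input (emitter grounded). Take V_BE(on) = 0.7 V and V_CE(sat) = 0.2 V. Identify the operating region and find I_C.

Assume active: I_B = (6.8 − 0.7)/68 = 0.0897 mA, giving I_C = β·I_B = 7.18 mA.
But then V_CE = 7.6 − 7.18×1.8 = -5.32 V < V_CE(sat) = 0.2 V — impossible in the active region.
So the transistor is saturated. With V_CE = 0.2 V, I_C = (V_CC − 0.2)/R_C = 7.4/1.8 = 4.11 mA.
Check: β·I_B = 7.18 mA > I_C = 4.11 mA, confirming saturation.

saturation; I_C ≈ 4.1 mA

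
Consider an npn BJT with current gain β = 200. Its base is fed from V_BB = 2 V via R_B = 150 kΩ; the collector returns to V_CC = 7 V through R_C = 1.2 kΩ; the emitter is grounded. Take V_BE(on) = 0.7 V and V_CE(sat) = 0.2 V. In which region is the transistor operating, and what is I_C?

Assume active. Base-emitter loop: I_B = (V_BB − V_BE)/R_B = (2 − 0.7)/150 = 0.00867 mA.
I_C = β·I_B = 200×0.00867 = 1.73 mA.
V_CE = V_CC − I_C·R_C = 7 − 1.73×1.2 = 4.92 V > V_CE(sat), so the active-region assumption holds.

active; I_C ≈ 1.7 mA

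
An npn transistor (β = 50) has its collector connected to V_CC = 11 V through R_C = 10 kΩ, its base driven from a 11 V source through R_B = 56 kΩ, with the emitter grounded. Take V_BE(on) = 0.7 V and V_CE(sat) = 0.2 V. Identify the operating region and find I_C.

Assume active: I_B = (11 − 0.7)/56 = 0.184 mA, giving I_C = β·I_B = 9.2 mA.
But then V_CE = 11 − 9.2×10 = -81 V < V_CE(sat) = 0.2 V — impossible in the active region.
So the transistor is saturated. With V_CE = 0.2 V, I_C = (V_CC − 0.2)/R_C = 10.8/10 = 1.08 mA.
Check: β·I_B = 9.2 mA > I_C = 1.08 mA, confirming saturation.

saturation; I_C ≈ 1.1 mA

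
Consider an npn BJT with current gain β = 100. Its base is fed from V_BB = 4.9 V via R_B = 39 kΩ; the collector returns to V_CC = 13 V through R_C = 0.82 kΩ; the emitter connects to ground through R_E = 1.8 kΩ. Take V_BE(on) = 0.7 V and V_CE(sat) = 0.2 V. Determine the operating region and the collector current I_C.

active; I_C ≈ 1.9 mA

Assume active. Base-emitter loop: I_B = (V_BB − V_BE)/(R_B + (β+1)R_E) = (4.9 − 0.7)/(39 + 101×1.8) = 0.019 mA.
I_C = β·I_B = 100×0.019 = 1.9 mA.
V_CE = V_CC − I_C·R_C − I_E·R_E = 13 − 1.9×0.82 − 1.92×1.8 = 7.98 V > V_CE(sat), so the active-region assumption holds.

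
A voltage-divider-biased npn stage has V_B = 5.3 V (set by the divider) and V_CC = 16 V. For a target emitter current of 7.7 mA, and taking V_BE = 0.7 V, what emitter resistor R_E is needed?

V_E = V_B − V_BE = 5.3 − 0.7 = 4.6 V.
R_E = V_E / I_E = 4.6 / 7.7 = 0.597 kΩ.

R_E ≈ 0.6 kΩ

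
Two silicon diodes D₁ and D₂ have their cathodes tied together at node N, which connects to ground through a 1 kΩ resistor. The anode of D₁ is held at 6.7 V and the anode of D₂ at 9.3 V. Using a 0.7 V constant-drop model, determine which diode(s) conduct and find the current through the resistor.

Only D₂ conducts; I_R ≈ 8.6 mA

Assume both conduct. Then node N would need to be at both 6.7−0.7 = 6 V and 9.3−0.7 = 8.6 V, which is impossible.
Assume only D₂ conducts: V_N = 9.3 − 0.7 = 8.6 V, so I_R = 8.6/1 = 8.6 mA.
Check D₁: its anode-to-cathode voltage is 6.7 − 8.6 = -1.9 V < 0.7 V, so it is off. The assumption is consistent.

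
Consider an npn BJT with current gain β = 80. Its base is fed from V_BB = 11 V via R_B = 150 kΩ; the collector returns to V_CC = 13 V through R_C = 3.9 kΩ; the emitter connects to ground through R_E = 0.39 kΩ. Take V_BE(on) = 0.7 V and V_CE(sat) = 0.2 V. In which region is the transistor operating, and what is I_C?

Assume active: I_B = (11 − 0.7)/(150 + 81×0.39) = 0.0567 mA, I_C = β·I_B = 4.54 mA.
Then V_CE = 13 − 4.54×3.9 − 4.59×0.39 = -6.49 V < 0.2 V — the active assumption fails.
Re-solve with V_CE = 0.2 V. KCL at the emitter: V_E/R_E = (V_BB−0.7−V_E)/R_B + (V_CC−0.2−V_E)/R_C, giving V_E = 1.19 V.
I_C = (V_CC − 0.2 − V_E)/R_C = (12.8 − 1.19)/3.9 = 2.98 mA.
Check: I_B = (10.3 − 1.19)/150 = 0.0608 mA, and β·I_B = 4.86 mA > I_C, confirming saturation.

saturation; I_C ≈ 3 mA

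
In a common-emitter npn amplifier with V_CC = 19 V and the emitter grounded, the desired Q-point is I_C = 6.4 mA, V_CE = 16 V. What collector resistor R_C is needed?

Collector loop: V_CC = I_C·R_C + V_CE.
R_C = (V_CC − V_CE)/I_C = (19 − 16)/6.4 = 0.469 kΩ.

R_C ≈ 0.47 kΩ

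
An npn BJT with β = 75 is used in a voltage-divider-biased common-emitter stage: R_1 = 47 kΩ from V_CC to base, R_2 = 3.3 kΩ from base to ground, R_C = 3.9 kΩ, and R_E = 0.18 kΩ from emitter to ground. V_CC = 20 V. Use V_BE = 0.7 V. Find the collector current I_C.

Thevenize the base divider: V_Th = V_CC·R_2/(R_1+R_2) = 20×3.3/50.3 = 1.31 V, R_Th = R_1‖R_2 = 3.08 kΩ.
Base-emitter loop: V_Th = I_B·R_Th + V_BE + (β+1)I_B·R_E, so I_B = (1.31 − 0.7) / (3.08 + 76×0.18) = 0.0365 mA.
I_C = β·I_B = 75×0.0365 = 2.74 mA, and I_E = (β+1)I_B = 2.78 mA.
V_CE = V_CC − I_C·R_C − I_E·R_E = 20 − 2.74×3.9 − 2.78×0.18 = 8.82 V.
V_CE = 8.82 V > 0.2 V confirms active-region operation.

I_C ≈ 2.7 mA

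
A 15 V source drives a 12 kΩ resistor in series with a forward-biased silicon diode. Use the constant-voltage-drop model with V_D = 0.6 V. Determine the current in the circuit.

KVL around the loop: 15 = V_D + I·R = 0.6 + I × 12 kΩ.
So I = (15 − 0.6) / 12 kΩ = 14.4 / 12 = 1.2 mA.

I ≈ 1.2 mA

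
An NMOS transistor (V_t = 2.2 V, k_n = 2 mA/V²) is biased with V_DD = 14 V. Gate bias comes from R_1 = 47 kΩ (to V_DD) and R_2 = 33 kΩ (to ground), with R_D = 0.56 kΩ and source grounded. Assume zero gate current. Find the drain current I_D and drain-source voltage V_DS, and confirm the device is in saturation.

V_G = V_DD·R_2/(R_1+R_2) = 14×33/80 = 5.78 V. With the source grounded, V_GS = V_G = 5.78 V.
Assume saturation: I_D = (k_n/2)(V_GS − V_t)² = (2/2)×(5.78 − 2.2)² = 1×3.58² = 12.8 mA.
V_DS = V_DD − I_D·R_D = 14 − 12.8×0.56 = 6.84 V.
Saturation requires V_DS ≥ V_GS − V_t = 3.58 V; 6.84 ≥ 3.58 ✓.

I_D ≈ 13 mA, V_DS ≈ 6.8 V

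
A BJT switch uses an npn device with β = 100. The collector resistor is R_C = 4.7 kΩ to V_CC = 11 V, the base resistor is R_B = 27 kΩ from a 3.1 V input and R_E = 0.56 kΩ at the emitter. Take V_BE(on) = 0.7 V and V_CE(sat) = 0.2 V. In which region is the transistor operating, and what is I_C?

Assume active: I_B = (3.1 − 0.7)/(27 + 101×0.56) = 0.0287 mA, I_C = β·I_B = 2.87 mA.
Then V_CE = 11 − 2.87×4.7 − 2.9×0.56 = -4.12 V < 0.2 V — the active assumption fails.
Re-solve with V_CE = 0.2 V. KCL at the emitter: V_E/R_E = (V_BB−0.7−V_E)/R_B + (V_CC−0.2−V_E)/R_C, giving V_E = 1.17 V.
I_C = (V_CC − 0.2 − V_E)/R_C = (10.8 − 1.17)/4.7 = 2.05 mA.
Check: I_B = (2.4 − 1.17)/27 = 0.0455 mA, and β·I_B = 4.55 mA > I_C, confirming saturation.

saturation; I_C ≈ 2 mA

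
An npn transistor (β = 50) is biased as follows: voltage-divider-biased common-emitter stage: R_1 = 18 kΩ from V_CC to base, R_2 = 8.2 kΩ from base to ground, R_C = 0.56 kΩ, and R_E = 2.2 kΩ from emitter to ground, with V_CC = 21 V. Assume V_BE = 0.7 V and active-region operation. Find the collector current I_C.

I_C ≈ 2.5 mA

Thevenize the base divider: V_Th = V_CC·R_2/(R_1+R_2) = 21×8.2/26.2 = 6.57 V, R_Th = R_1‖R_2 = 5.63 kΩ.
Base-emitter loop: V_Th = I_B·R_Th + V_BE + (β+1)I_B·R_E, so I_B = (6.57 − 0.7) / (5.63 + 51×2.2) = 0.0498 mA.
I_C = β·I_B = 50×0.0498 = 2.49 mA, and I_E = (β+1)I_B = 2.54 mA.
V_CE = V_CC − I_C·R_C − I_E·R_E = 21 − 2.49×0.56 − 2.54×2.2 = 14 V.
V_CE = 14 V > 0.2 V confirms active-region operation.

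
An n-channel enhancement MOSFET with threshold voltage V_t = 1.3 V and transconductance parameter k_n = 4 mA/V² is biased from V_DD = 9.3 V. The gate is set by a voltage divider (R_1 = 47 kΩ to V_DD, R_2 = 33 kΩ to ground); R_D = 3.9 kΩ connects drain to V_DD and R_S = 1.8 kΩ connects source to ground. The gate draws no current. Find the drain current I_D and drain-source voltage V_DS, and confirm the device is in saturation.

V_G = V_DD·R_2/(R_1+R_2) = 9.3×33/80 = 3.84 V.
Assume saturation: I_D = (k_n/2)(V_GS − V_t)² with V_GS = V_G − I_D·R_S = 3.84 − 1.8·I_D.
Substituting gives 6.48·I_D² − 19.3·I_D + 12.9 = 0, with roots I_D = 1.01 or 1.96 mA.
The root I_D = 1.96 mA gives V_GS = 0.31 V ≤ V_t, so take I_D = 1.01 mA.
Then V_GS = 2.01 V and V_DS = V_DD − I_D(R_D+R_S) = 9.3 − 1.01×5.7 = 3.52 V.
Saturation requires V_DS ≥ V_GS − V_t = 0.712 V; 3.52 ≥ 0.712 ✓.

I_D ≈ 1 mA, V_DS ≈ 3.5 V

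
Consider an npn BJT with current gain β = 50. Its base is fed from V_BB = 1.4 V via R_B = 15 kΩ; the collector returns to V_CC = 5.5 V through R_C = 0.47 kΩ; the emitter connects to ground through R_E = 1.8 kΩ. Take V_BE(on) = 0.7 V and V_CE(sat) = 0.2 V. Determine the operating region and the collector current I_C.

Assume active. Base-emitter loop: I_B = (V_BB − V_BE)/(R_B + (β+1)R_E) = (1.4 − 0.7)/(15 + 51×1.8) = 0.00655 mA.
I_C = β·I_B = 50×0.00655 = 0.328 mA.
V_CE = V_CC − I_C·R_C − I_E·R_E = 5.5 − 0.328×0.47 − 0.334×1.8 = 4.74 V > V_CE(sat), so the active-region assumption holds.

active; I_C ≈ 0.33 mA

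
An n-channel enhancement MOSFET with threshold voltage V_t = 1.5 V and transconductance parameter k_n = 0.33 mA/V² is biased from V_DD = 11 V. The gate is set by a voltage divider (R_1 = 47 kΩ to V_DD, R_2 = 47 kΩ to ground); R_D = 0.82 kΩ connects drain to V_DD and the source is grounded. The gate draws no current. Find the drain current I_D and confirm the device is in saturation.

V_G = V_DD·R_2/(R_1+R_2) = 11×47/94 = 5.5 V. With the source grounded, V_GS = V_G = 5.5 V.
Assume saturation: I_D = (k_n/2)(V_GS − V_t)² = (0.33/2)×(5.5 − 1.5)² = 0.165×4² = 2.64 mA.
V_DS = V_DD − I_D·R_D = 11 − 2.64×0.82 = 8.84 V.
Saturation requires V_DS ≥ V_GS − V_t = 4 V; 8.84 ≥ 4 ✓.

I_D ≈ 2.6 mA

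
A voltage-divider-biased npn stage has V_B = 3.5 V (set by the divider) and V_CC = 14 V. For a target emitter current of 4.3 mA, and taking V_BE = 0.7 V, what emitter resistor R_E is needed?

V_E = V_B − V_BE = 3.5 − 0.7 = 2.8 V.
R_E = V_E / I_E = 2.8 / 4.3 = 0.651 kΩ.

R_E ≈ 0.65 kΩ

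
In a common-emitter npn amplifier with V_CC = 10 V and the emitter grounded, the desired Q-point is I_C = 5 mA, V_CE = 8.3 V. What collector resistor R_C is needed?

R_C ≈ 0.34 kΩ

Collector loop: V_CC = I_C·R_C + V_CE.
R_C = (V_CC − V_CE)/I_C = (10 − 8.3)/5 = 0.34 kΩ.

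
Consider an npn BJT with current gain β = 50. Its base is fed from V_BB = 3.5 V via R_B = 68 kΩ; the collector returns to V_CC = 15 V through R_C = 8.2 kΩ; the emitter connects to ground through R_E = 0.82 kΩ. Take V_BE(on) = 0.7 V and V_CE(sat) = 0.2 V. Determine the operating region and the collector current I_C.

active; I_C ≈ 1.3 mA

Assume active. Base-emitter loop: I_B = (V_BB − V_BE)/(R_B + (β+1)R_E) = (3.5 − 0.7)/(68 + 51×0.82) = 0.0255 mA.
I_C = β·I_B = 50×0.0255 = 1.27 mA.
V_CE = V_CC − I_C·R_C − I_E·R_E = 15 − 1.27×8.2 − 1.3×0.82 = 3.48 V > V_CE(sat), so the active-region assumption holds.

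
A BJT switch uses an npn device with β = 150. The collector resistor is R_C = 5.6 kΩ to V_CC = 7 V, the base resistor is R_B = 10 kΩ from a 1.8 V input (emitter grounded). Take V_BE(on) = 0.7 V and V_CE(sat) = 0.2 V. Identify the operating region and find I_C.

Assume active: I_B = (1.8 − 0.7)/10 = 0.11 mA, giving I_C = β·I_B = 16.5 mA.
But then V_CE = 7 − 16.5×5.6 = -85.4 V < V_CE(sat) = 0.2 V — impossible in the active region.
So the transistor is saturated. With V_CE = 0.2 V, I_C = (V_CC − 0.2)/R_C = 6.8/5.6 = 1.21 mA.
Check: β·I_B = 16.5 mA > I_C = 1.21 mA, confirming saturation.

saturation; I_C ≈ 1.2 mA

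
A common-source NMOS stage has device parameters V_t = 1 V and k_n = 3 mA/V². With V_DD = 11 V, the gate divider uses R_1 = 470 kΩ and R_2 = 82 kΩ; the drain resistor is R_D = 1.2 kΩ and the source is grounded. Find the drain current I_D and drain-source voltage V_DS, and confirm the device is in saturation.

I_D ≈ 0.6 mA, V_DS ≈ 10 V

V_G = V_DD·R_2/(R_1+R_2) = 11×82/552 = 1.63 V. With the source grounded, V_GS = V_G = 1.63 V.
Assume saturation: I_D = (k_n/2)(V_GS − V_t)² = (3/2)×(1.63 − 1)² = 1.5×0.634² = 0.603 mA.
V_DS = V_DD − I_D·R_D = 11 − 0.603×1.2 = 10.3 V.
Saturation requires V_DS ≥ V_GS − V_t = 0.634 V; 10.3 ≥ 0.634 ✓.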